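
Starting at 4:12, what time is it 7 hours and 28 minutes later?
Starting time: 4:12
Adding 28 minutes to 12 minutes: 12 + 28 = 40 minutes
Adding 7 hours: 4 + 7 = 11
Final time: 11:40

Final answer: 11:40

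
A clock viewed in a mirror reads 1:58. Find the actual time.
Reflection across the vertical (12-6) axis maps a hand at angle A degrees to (360 - A) degrees, which sends a reading of T minutes past 12:00 to (720 - T) minutes past 12:00.
Mirror reads 1:58 = 118 minutes past 12:00.
Actual time: (720 - 118) mod 720 = 602 minutes = 10:02.

Final answer: 10:02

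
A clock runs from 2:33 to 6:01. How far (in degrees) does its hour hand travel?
The hour hand moves 0.5 degrees per minute.
Time elapsed: 6:01 - 2:33 = 208 minutes
Angular displacement: 208 x 0.5 = 104 degrees

Final answer: 104 degrees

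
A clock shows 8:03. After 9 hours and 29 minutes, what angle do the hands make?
First find the time 9 hours and 29 minutes after 8:03.
Total minutes: 8 x 60 + 3 + 9 x 60 + 29 = 1052.
1052 mod 720 = 332 minutes = 5:32.
Now compute the angle at 5:32:
Hour hand: 5 x 30 + 32 x 0.5 = 166 degrees
Minute hand: 32 x 6 = 192 degrees
Difference: |166 - 192| = 26 degrees
The angle is 26 degrees

Final answer: 26 degrees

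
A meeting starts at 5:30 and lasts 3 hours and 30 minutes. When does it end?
Starting time: 5:30
Adding 30 minutes to 30 minutes: 30 + 30 = 60 minutes = 1 hour
Adding 3 hours: 5 + 3 + 1 (carry) = 9
Final time: 9:00

Final answer: 9:00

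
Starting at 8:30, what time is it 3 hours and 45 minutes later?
Starting time: 8:30
Adding 45 minutes to 30 minutes: 30 + 45 = 75 minutes = 1 hour and 15 minutes
Adding 3 hours: 8 + 3 + 1 (carry) = 12
Final time: 12:15

Final answer: 12:15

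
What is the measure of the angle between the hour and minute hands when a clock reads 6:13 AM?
Hour hand position: 6 x 30 + 13 x 0.5 = 186.5 degrees
Minute hand position: 13 x 6 = 78 degrees
Difference: |186.5 - 78| = 108.5 degrees
The angle between the hands is 108.5 degrees

Final answer: 108.5 degrees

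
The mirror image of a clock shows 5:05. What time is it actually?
Reflection across the vertical (12-6) axis maps a hand at angle A degrees to (360 - A) degrees, which sends a reading of T minutes past 12:00 to (720 - T) minutes past 12:00.
Mirror reads 5:05 = 305 minutes past 12:00.
Actual time: (720 - 305) mod 720 = 415 minutes = 6:55.

Final answer: 6:55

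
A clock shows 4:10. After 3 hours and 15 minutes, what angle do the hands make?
First find the time 3 hours and 15 minutes after 4:10.
Total minutes: 4 x 60 + 10 + 3 x 60 + 15 = 445.
445 mod 720 = 445 minutes = 7:25.
Now compute the angle at 7:25:
Hour hand: 7 x 30 + 25 x 0.5 = 222.5 degrees
Minute hand: 25 x 6 = 150 degrees
Difference: |222.5 - 150| = 72.5 degrees
The angle is 72.5 degrees

Final answer: 72.5 degrees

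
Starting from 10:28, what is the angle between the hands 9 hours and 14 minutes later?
First find the time 9 hours and 14 minutes after 10:28.
Total minutes: 10 x 60 + 28 + 9 x 60 + 14 = 1182.
1182 mod 720 = 462 minutes = 7:42.
Now compute the angle at 7:42:
Hour hand: 7 x 30 + 42 x 0.5 = 231 degrees
Minute hand: 42 x 6 = 252 degrees
Difference: |231 - 252| = 21 degrees
The angle is 21 degrees

Final answer: 21 degrees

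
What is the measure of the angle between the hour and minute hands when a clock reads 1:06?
Hour hand position: 1 x 30 + 6 x 0.5 = 33 degrees
Minute hand position: 6 x 6 = 36 degrees
Difference: |33 - 36| = 3 degrees
The angle between the hands is 3 degrees

Final answer: 3 degrees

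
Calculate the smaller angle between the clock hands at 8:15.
Hour hand position: 8 x 30 + 15 x 0.5 = 247.5 degrees
Minute hand position: 15 x 6 = 90 degrees
Difference: |247.5 - 90| = 157.5 degrees
The angle between the hands is 157.5 degrees

Final answer: 157.5 degrees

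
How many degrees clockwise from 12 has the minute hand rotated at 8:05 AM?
The minute hand moves 6 degrees per minute.
At 8:05: 5 x 6 = 30 degrees

Final answer: 30 degrees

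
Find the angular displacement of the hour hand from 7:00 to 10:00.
The hour hand moves 0.5 degrees per minute.
Time elapsed: 10:00 - 7:00 = 180 minutes
Angular displacement: 180 x 0.5 = 90 degrees

Final answer: 90 degrees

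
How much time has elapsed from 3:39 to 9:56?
From 3:39 to 9:56:
(9 x 60 + 56) - (3 x 60 + 39) = 596 - 219 = 377 minutes
= 6 hours and 17 minutes

Final answer: 6 hours and 17 minutes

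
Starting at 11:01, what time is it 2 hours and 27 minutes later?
Starting time: 11:01
Adding 27 minutes to 1 minute: 1 + 27 = 28 minutes
Adding 2 hours: 11 + 2 = 13 - 12 = 1
Final time: 1:28

Final answer: 1:28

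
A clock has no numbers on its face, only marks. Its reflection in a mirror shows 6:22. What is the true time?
Reflection across the vertical (12-6) axis maps a hand at angle A degrees to (360 - A) degrees, which sends a reading of T minutes past 12:00 to (720 - T) minutes past 12:00.
Mirror reads 6:22 = 382 minutes past 12:00.
Actual time: (720 - 382) mod 720 = 338 minutes = 5:38.

Final answer: 5:38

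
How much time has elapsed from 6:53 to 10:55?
From 6:53 to 10:55:
(10 x 60 + 55) - (6 x 60 + 53) = 655 - 413 = 242 minutes
= 4 hours and 2 minutes

Final answer: 4 hours and 2 minutes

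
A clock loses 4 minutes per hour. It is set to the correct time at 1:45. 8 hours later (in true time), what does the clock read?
For every 60 true minutes, the faulty clock advances 60 - 4 = 56 minutes.
True elapsed: 8 hours = 480 minutes.
Faulty clock advances: 480 x 56/60 = 448 minutes (drift: 32 minutes behind).
Shown time: 1:45 + 448 minutes = 9:13.

Final answer: 9:13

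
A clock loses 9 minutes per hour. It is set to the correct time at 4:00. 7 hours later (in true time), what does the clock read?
For every 60 true minutes, the faulty clock advances 60 - 9 = 51 minutes.
True elapsed: 7 hours = 420 minutes.
Faulty clock advances: 420 x 51/60 = 357 minutes (drift: 63 minutes behind).
Shown time: 4:00 + 357 minutes = 9:57.

Final answer: 9:57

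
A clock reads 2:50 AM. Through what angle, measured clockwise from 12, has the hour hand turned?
The hour hand moves 30 degrees per hour and 0.5 degrees per minute.
At 2:50: (2) x 30 + 50 x 0.5 = 60 + 25 = 85 degrees

Final answer: 85 degrees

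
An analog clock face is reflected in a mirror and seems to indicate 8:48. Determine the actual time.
Reflection across the vertical (12-6) axis maps a hand at angle A degrees to (360 - A) degrees, which sends a reading of T minutes past 12:00 to (720 - T) minutes past 12:00.
Mirror reads 8:48 = 528 minutes past 12:00.
Actual time: (720 - 528) mod 720 = 192 minutes = 3:12.

Final answer: 3:12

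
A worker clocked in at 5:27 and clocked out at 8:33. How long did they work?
From 5:27 to 8:33:
(8 x 60 + 33) - (5 x 60 + 27) = 513 - 327 = 186 minutes
= 3 hours and 6 minutes

Final answer: 3 hours and 6 minutes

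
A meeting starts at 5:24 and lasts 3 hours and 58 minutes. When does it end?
Starting time: 5:24
Adding 58 minutes to 24 minutes: 24 + 58 = 82 minutes = 1 hour and 22 minutes
Adding 3 hours: 5 + 3 + 1 (carry) = 9
Final time: 9:22

Final answer: 9:22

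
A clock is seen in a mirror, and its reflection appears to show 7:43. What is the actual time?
Reflection across the vertical (12-6) axis maps a hand at angle A degrees to (360 - A) degrees, which sends a reading of T minutes past 12:00 to (720 - T) minutes past 12:00.
Mirror reads 7:43 = 463 minutes past 12:00.
Actual time: (720 - 463) mod 720 = 257 minutes = 4:17.

Final answer: 4:17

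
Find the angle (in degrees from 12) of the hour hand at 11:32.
The hour hand moves 30 degrees per hour and 0.5 degrees per minute.
At 11:32: (11) x 30 + 32 x 0.5 = 330 + 16 = 346 degrees

Final answer: 346 degrees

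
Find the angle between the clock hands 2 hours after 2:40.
First find the time 2 hours after 2:40.
Total minutes: 2 x 60 + 40 + 2 x 60 + 0 = 280.
280 mod 720 = 280 minutes = 4:40.
Now compute the angle at 4:40:
Hour hand: 4 x 30 + 40 x 0.5 = 140 degrees
Minute hand: 40 x 6 = 240 degrees
Difference: |140 - 240| = 100 degrees
The angle is 100 degrees

Final answer: 100 degrees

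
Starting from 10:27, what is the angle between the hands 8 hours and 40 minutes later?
First find the time 8 hours and 40 minutes after 10:27.
Total minutes: 10 x 60 + 27 + 8 x 60 + 40 = 1147.
1147 mod 720 = 427 minutes = 7:07.
Now compute the angle at 7:07:
Hour hand: 7 x 30 + 7 x 0.5 = 213.5 degrees
Minute hand: 7 x 6 = 42 degrees
Difference: |213.5 - 42| = 171.5 degrees
The angle is 171.5 degrees

Final answer: 171.5 degrees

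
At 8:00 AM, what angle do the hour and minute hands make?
Hour hand position: 8 x 30 + 0 x 0.5 = 240 degrees
Minute hand position: 0 x 6 = 0 degrees
Difference: |240 - 0| = 240 degrees
Since 240 > 180, the smaller angle is 360 - 240 = 120 degrees

Final answer: 120 degrees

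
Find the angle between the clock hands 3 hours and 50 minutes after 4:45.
First find the time 3 hours and 50 minutes after 4:45.
Total minutes: 4 x 60 + 45 + 3 x 60 + 50 = 515.
515 mod 720 = 515 minutes = 8:35.
Now compute the angle at 8:35:
Hour hand: 8 x 30 + 35 x 0.5 = 257.5 degrees
Minute hand: 35 x 6 = 210 degrees
Difference: |257.5 - 210| = 47.5 degrees
The angle is 47.5 degrees

Final answer: 47.5 degrees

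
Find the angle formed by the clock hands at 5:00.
Hour hand position: 5 x 30 + 0 x 0.5 = 150 degrees
Minute hand position: 0 x 6 = 0 degrees
Difference: |150 - 0| = 150 degrees
The angle between the hands is 150 degrees

Final answer: 150 degrees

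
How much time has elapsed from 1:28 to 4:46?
From 1:28 to 4:46:
(4 x 60 + 46) - (1 x 60 + 28) = 286 - 88 = 198 minutes
= 3 hours and 18 minutes

Final answer: 3 hours and 18 minutes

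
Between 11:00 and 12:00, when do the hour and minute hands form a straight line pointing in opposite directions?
For hands to be 180 degrees apart: |30H - 5.5t| = 180
With H = 11: t = (30 x 11 + 180)/5.5 = 92.73 or t = (30 x 11 - 180)/5.5 = 27.27
First valid solution (0 < t < 60): t = 27.27 minutes
The hands are opposite at 27.27 minutes past 11:00.

Final answer: 27.27 minutes past 11:00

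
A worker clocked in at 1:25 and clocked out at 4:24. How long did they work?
From 1:25 to 4:24:
(4 x 60 + 24) - (1 x 60 + 25) = 264 - 85 = 179 minutes
= 2 hours and 59 minutes

Final answer: 2 hours and 59 minutes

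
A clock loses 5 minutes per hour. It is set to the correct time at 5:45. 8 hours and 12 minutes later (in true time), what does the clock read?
For every 60 true minutes, the faulty clock advances 60 - 5 = 55 minutes.
True elapsed: 8 hours and 12 minutes = 492 minutes.
Faulty clock advances: 492 x 55/60 = 451 minutes (drift: 41 minutes behind).
Shown time: 5:45 + 451 minutes = 1:16.

Final answer: 1:16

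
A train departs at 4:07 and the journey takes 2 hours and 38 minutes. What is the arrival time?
Starting time: 4:07
Adding 38 minutes to 7 minutes: 7 + 38 = 45 minutes
Adding 2 hours: 4 + 2 = 6
Final time: 6:45

Final answer: 6:45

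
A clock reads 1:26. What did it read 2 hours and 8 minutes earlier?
Starting time: 1:26 = 86 total minutes past 12:00
Subtracting: 2 hours and 8 minutes = 128 minutes
86 - 128 = -42 (negative, add 12 hours = 720) = 678 minutes
= 11 hours and 18 minutes past 12:00 = 11:18

Final answer: 11:18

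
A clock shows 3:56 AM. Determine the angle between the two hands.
Hour hand position: 3 x 30 + 56 x 0.5 = 118 degrees
Minute hand position: 56 x 6 = 336 degrees
Difference: |118 - 336| = 218 degrees
Since 218 > 180, the smaller angle is 360 - 218 = 142 degrees

Final answer: 142 degrees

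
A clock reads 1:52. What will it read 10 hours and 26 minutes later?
Starting time: 1:52
Adding 26 minutes to 52 minutes: 52 + 26 = 78 minutes = 1 hour and 18 minutes
Adding 10 hours: 1 + 10 + 1 (carry) = 12
Final time: 12:18

Final answer: 12:18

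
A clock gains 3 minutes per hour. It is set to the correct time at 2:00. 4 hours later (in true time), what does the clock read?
For every 60 true minutes, the faulty clock advances 60 + 3 = 63 minutes.
True elapsed: 4 hours = 240 minutes.
Faulty clock advances: 240 x 63/60 = 252 minutes (drift: 12 minutes ahead).
Shown time: 2:00 + 252 minutes = 6:12.

Final answer: 6:12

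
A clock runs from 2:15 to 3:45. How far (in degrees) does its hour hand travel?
The hour hand moves 0.5 degrees per minute.
Time elapsed: 3:45 - 2:15 = 90 minutes
Angular displacement: 90 x 0.5 = 45 degrees

Final answer: 45 degrees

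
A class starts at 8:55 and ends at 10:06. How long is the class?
From 8:55 to 10:06:
(10 x 60 + 6) - (8 x 60 + 55) = 606 - 535 = 71 minutes
= 1 hour and 11 minutes

Final answer: 1 hour and 11 minutes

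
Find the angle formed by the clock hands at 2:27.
Hour hand position: 2 x 30 + 27 x 0.5 = 73.5 degrees
Minute hand position: 27 x 6 = 162 degrees
Difference: |73.5 - 162| = 88.5 degrees
The angle between the hands is 88.5 degrees

Final answer: 88.5 degrees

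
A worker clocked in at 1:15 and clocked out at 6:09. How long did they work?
From 1:15 to 6:09:
(6 x 60 + 9) - (1 x 60 + 15) = 369 - 75 = 294 minutes
= 4 hours and 54 minutes

Final answer: 4 hours and 54 minutes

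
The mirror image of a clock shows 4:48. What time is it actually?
Reflection across the vertical (12-6) axis maps a hand at angle A degrees to (360 - A) degrees, which sends a reading of T minutes past 12:00 to (720 - T) minutes past 12:00.
Mirror reads 4:48 = 288 minutes past 12:00.
Actual time: (720 - 288) mod 720 = 432 minutes = 7:12.

Final answer: 7:12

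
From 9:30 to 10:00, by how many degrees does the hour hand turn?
The hour hand moves 0.5 degrees per minute.
Time elapsed: 10:00 - 9:30 = 30 minutes
Angular displacement: 30 x 0.5 = 15 degrees

Final answer: 15 degrees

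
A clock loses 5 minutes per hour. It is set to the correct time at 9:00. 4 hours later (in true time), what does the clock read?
For every 60 true minutes, the faulty clock advances 60 - 5 = 55 minutes.
True elapsed: 4 hours = 240 minutes.
Faulty clock advances: 240 x 55/60 = 220 minutes (drift: 20 minutes behind).
Shown time: 9:00 + 220 minutes = 12:40.

Final answer: 12:40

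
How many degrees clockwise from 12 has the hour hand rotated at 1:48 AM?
The hour hand moves 30 degrees per hour and 0.5 degrees per minute.
At 1:48: (1) x 30 + 48 x 0.5 = 30 + 24 = 54 degrees

Final answer: 54 degrees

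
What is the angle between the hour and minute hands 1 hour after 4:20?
First find the time 1 hour after 4:20.
Total minutes: 4 x 60 + 20 + 1 x 60 + 0 = 320.
320 mod 720 = 320 minutes = 5:20.
Now compute the angle at 5:20:
Hour hand: 5 x 30 + 20 x 0.5 = 160 degrees
Minute hand: 20 x 6 = 120 degrees
Difference: |160 - 120| = 40 degrees
The angle is 40 degrees

Final answer: 40 degrees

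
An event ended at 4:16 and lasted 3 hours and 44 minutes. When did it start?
Starting time: 4:16 = 256 total minutes past 12:00
Subtracting: 3 hours and 44 minutes = 224 minutes
256 - 224 = 32 minutes
= 32 minutes past 12:00 = 12:32

Final answer: 12:32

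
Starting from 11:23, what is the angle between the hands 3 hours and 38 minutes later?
First find the time 3 hours and 38 minutes after 11:23.
Total minutes: 11 x 60 + 23 + 3 x 60 + 38 = 901.
901 mod 720 = 181 minutes = 3:01.
Now compute the angle at 3:01:
Hour hand: 3 x 30 + 1 x 0.5 = 90.5 degrees
Minute hand: 1 x 6 = 6 degrees
Difference: |90.5 - 6| = 84.5 degrees
The angle is 84.5 degrees

Final answer: 84.5 degrees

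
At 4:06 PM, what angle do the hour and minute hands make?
Hour hand position: 4 x 30 + 6 x 0.5 = 123 degrees
Minute hand position: 6 x 6 = 36 degrees
Difference: |123 - 36| = 87 degrees
The angle between the hands is 87 degrees

Final answer: 87 degrees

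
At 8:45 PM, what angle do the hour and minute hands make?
Hour hand position: 8 x 30 + 45 x 0.5 = 262.5 degrees
Minute hand position: 45 x 6 = 270 degrees
Difference: |262.5 - 270| = 7.5 degrees
The angle between the hands is 7.5 degrees

Final answer: 7.5 degrees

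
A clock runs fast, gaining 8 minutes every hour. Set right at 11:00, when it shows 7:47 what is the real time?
For every 60 true minutes, the faulty clock advances 68 minutes, so 1 faulty-clock minute corresponds to 60/68 true minutes.
From 11:00 to 7:47 on the faulty dial is 527 minutes.
True elapsed: 527 x 60/68 = 465 minutes = 7 hours and 45 minutes.
True time: 11:00 + 7 hours and 45 minutes = 6:45.

Final answer: 6:45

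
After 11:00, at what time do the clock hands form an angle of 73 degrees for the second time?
At t minutes past 11:00, the hour hand is at 30 x 11 + 0.5t degrees and the minute hand is at 6t degrees.
The smaller angle between them is 73 degrees when |30H - 5.5t| = 73 or |30H - 5.5t| = 287.
With H = 11, solve 30 x 11 - 5.5t = +/- target for each target:
  t = (30 x 11 - 73) / 5.5 = 46.73
  t = (30 x 11 + 73) / 5.5 = 73.27 (outside (0, 60))
  t = (30 x 11 - 287) / 5.5 = 7.82
  t = (30 x 11 + 287) / 5.5 = 112.18 (outside (0, 60))
Valid solutions in (0, 60): {7.82, 46.73} minutes.
The second occurrence is t = 46.73 minutes.
The hands form a 73-degree angle at 46.73 minutes past 11:00.

Final answer: 46.73 minutes past 11:00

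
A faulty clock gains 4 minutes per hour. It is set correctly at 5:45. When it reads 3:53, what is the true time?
For every 60 true minutes, the faulty clock advances 64 minutes, so 1 faulty-clock minute corresponds to 60/64 true minutes.
From 5:45 to 3:53 on the faulty dial is 608 minutes.
True elapsed: 608 x 60/64 = 570 minutes = 9 hours and 30 minutes.
True time: 5:45 + 9 hours and 30 minutes = 3:15.

Final answer: 3:15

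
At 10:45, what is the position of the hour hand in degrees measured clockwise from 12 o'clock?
The hour hand moves 30 degrees per hour and 0.5 degrees per minute.
At 10:45: (10) x 30 + 45 x 0.5 = 300 + 22.5 = 322.5 degrees

Final answer: 322.5 degrees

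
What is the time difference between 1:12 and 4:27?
From 1:12 to 4:27:
(4 x 60 + 27) - (1 x 60 + 12) = 267 - 72 = 195 minutes
= 3 hours and 15 minutes

Final answer: 3 hours and 15 minutes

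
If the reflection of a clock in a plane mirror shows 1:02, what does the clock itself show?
Reflection across the vertical (12-6) axis maps a hand at angle A degrees to (360 - A) degrees, which sends a reading of T minutes past 12:00 to (720 - T) minutes past 12:00.
Mirror reads 1:02 = 62 minutes past 12:00.
Actual time: (720 - 62) mod 720 = 658 minutes = 10:58.

Final answer: 10:58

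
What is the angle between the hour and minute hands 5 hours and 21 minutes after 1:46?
First find the time 5 hours and 21 minutes after 1:46.
Total minutes: 1 x 60 + 46 + 5 x 60 + 21 = 427.
427 mod 720 = 427 minutes = 7:07.
Now compute the angle at 7:07:
Hour hand: 7 x 30 + 7 x 0.5 = 213.5 degrees
Minute hand: 7 x 6 = 42 degrees
Difference: |213.5 - 42| = 171.5 degrees
The angle is 171.5 degrees

Final answer: 171.5 degrees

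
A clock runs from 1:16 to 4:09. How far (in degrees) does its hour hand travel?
The hour hand moves 0.5 degrees per minute.
Time elapsed: 4:09 - 1:16 = 173 minutes
Angular displacement: 173 x 0.5 = 86.5 degrees

Final answer: 86.5 degrees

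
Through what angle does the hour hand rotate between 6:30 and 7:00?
The hour hand moves 0.5 degrees per minute.
Time elapsed: 7:00 - 6:30 = 30 minutes
Angular displacement: 30 x 0.5 = 15 degrees

Final answer: 15 degrees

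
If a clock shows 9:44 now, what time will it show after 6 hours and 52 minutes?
Starting time: 9:44
Adding 52 minutes to 44 minutes: 44 + 52 = 96 minutes = 1 hour and 36 minutes
Adding 6 hours: 9 + 6 + 1 (carry) = 16 - 12 = 4
Final time: 4:36

Final answer: 4:36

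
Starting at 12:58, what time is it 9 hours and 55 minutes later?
Starting time: 12:58
Adding 55 minutes to 58 minutes: 58 + 55 = 113 minutes = 1 hour and 53 minutes
Adding 9 hours: 12 + 9 + 1 (carry) = 22 - 12 = 10
Final time: 10:53

Final answer: 10:53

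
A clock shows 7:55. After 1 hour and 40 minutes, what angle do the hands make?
First find the time 1 hour and 40 minutes after 7:55.
Total minutes: 7 x 60 + 55 + 1 x 60 + 40 = 575.
575 mod 720 = 575 minutes = 9:35.
Now compute the angle at 9:35:
Hour hand: 9 x 30 + 35 x 0.5 = 287.5 degrees
Minute hand: 35 x 6 = 210 degrees
Difference: |287.5 - 210| = 77.5 degrees
The angle is 77.5 degrees

Final answer: 77.5 degrees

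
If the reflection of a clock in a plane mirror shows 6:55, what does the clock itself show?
Reflection across the vertical (12-6) axis maps a hand at angle A degrees to (360 - A) degrees, which sends a reading of T minutes past 12:00 to (720 - T) minutes past 12:00.
Mirror reads 6:55 = 415 minutes past 12:00.
Actual time: (720 - 415) mod 720 = 305 minutes = 5:05.

Final answer: 5:05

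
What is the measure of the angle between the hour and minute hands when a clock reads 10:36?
Hour hand position: 10 x 30 + 36 x 0.5 = 318 degrees
Minute hand position: 36 x 6 = 216 degrees
Difference: |318 - 216| = 102 degrees
The angle between the hands is 102 degrees

Final answer: 102 degrees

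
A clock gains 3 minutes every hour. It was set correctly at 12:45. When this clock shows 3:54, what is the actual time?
For every 60 true minutes, the faulty clock advances 63 minutes, so 1 faulty-clock minute corresponds to 60/63 true minutes.
From 12:45 to 3:54 on the faulty dial is 189 minutes.
True elapsed: 189 x 60/63 = 180 minutes = 3 hours.
True time: 12:45 + 3 hours = 3:45.

Final answer: 3:45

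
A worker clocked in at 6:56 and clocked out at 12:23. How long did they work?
From 6:56 to 12:23:
(12 x 60 + 23) - (6 x 60 + 56) = 743 - 416 = 327 minutes
= 5 hours and 27 minutes

Final answer: 5 hours and 27 minutes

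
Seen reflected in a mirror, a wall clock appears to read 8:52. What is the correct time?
Reflection across the vertical (12-6) axis maps a hand at angle A degrees to (360 - A) degrees, which sends a reading of T minutes past 12:00 to (720 - T) minutes past 12:00.
Mirror reads 8:52 = 532 minutes past 12:00.
Actual time: (720 - 532) mod 720 = 188 minutes = 3:08.

Final answer: 3:08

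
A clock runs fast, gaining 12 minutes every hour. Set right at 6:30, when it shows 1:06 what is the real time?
For every 60 true minutes, the faulty clock advances 72 minutes, so 1 faulty-clock minute corresponds to 60/72 true minutes.
From 6:30 to 1:06 on the faulty dial is 396 minutes.
True elapsed: 396 x 60/72 = 330 minutes = 5 hours and 30 minutes.
True time: 6:30 + 5 hours and 30 minutes = 12:00.

Final answer: 12:00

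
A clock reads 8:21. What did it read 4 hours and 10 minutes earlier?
Starting time: 8:21 = 501 total minutes past 12:00
Subtracting: 4 hours and 10 minutes = 250 minutes
501 - 250 = 251 minutes
= 4 hours and 11 minutes past 12:00 = 4:11

Final answer: 4:11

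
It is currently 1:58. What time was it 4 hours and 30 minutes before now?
Starting time: 1:58 = 118 total minutes past 12:00
Subtracting: 4 hours and 30 minutes = 270 minutes
118 - 270 = -152 (negative, add 12 hours = 720) = 568 minutes
= 9 hours and 28 minutes past 12:00 = 9:28

Final answer: 9:28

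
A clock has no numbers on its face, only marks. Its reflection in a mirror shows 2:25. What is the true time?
Reflection across the vertical (12-6) axis maps a hand at angle A degrees to (360 - A) degrees, which sends a reading of T minutes past 12:00 to (720 - T) minutes past 12:00.
Mirror reads 2:25 = 145 minutes past 12:00.
Actual time: (720 - 145) mod 720 = 575 minutes = 9:35.

Final answer: 9:35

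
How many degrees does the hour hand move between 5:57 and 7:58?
The hour hand moves 0.5 degrees per minute.
Time elapsed: 7:58 - 5:57 = 121 minutes
Angular displacement: 121 x 0.5 = 60.5 degrees

Final answer: 60.5 degrees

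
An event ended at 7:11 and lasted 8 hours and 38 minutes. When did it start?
Starting time: 7:11 = 431 total minutes past 12:00
Subtracting: 8 hours and 38 minutes = 518 minutes
431 - 518 = -87 (negative, add 12 hours = 720) = 633 minutes
= 10 hours and 33 minutes past 12:00 = 10:33

Final answer: 10:33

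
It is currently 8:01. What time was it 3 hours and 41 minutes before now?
Starting time: 8:01 = 481 total minutes past 12:00
Subtracting: 3 hours and 41 minutes = 221 minutes
481 - 221 = 260 minutes
= 4 hours and 20 minutes past 12:00 = 4:20

Final answer: 4:20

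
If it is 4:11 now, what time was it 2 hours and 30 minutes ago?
Starting time: 4:11 = 251 total minutes past 12:00
Subtracting: 2 hours and 30 minutes = 150 minutes
251 - 150 = 101 minutes
= 1 hour and 41 minutes past 12:00 = 1:41

Final answer: 1:41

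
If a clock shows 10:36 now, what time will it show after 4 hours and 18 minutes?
Starting time: 10:36
Adding 18 minutes to 36 minutes: 36 + 18 = 54 minutes
Adding 4 hours: 10 + 4 = 14 - 12 = 2
Final time: 2:54

Final answer: 2:54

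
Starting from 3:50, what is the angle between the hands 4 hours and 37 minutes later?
First find the time 4 hours and 37 minutes after 3:50.
Total minutes: 3 x 60 + 50 + 4 x 60 + 37 = 507.
507 mod 720 = 507 minutes = 8:27.
Now compute the angle at 8:27:
Hour hand: 8 x 30 + 27 x 0.5 = 253.5 degrees
Minute hand: 27 x 6 = 162 degrees
Difference: |253.5 - 162| = 91.5 degrees
The angle is 91.5 degrees

Final answer: 91.5 degrees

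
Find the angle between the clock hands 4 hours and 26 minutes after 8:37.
First find the time 4 hours and 26 minutes after 8:37.
Total minutes: 8 x 60 + 37 + 4 x 60 + 26 = 783.
783 mod 720 = 63 minutes = 1:03.
Now compute the angle at 1:03:
Hour hand: 1 x 30 + 3 x 0.5 = 31.5 degrees
Minute hand: 3 x 6 = 18 degrees
Difference: |31.5 - 18| = 13.5 degrees
The angle is 13.5 degrees

Final answer: 13.5 degrees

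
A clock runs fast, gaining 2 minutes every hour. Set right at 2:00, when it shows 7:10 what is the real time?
For every 60 true minutes, the faulty clock advances 62 minutes, so 1 faulty-clock minute corresponds to 60/62 true minutes.
From 2:00 to 7:10 on the faulty dial is 310 minutes.
True elapsed: 310 x 60/62 = 300 minutes = 5 hours.
True time: 2:00 + 5 hours = 7:00.

Final answer: 7:00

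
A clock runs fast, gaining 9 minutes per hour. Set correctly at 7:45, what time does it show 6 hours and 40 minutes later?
For every 60 true minutes, the faulty clock advances 60 + 9 = 69 minutes.
True elapsed: 6 hours and 40 minutes = 400 minutes.
Faulty clock advances: 400 x 69/60 = 460 minutes (drift: 60 minutes ahead).
Shown time: 7:45 + 460 minutes = 3:25.

Final answer: 3:25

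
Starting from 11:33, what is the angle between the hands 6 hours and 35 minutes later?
First find the time 6 hours and 35 minutes after 11:33.
Total minutes: 11 x 60 + 33 + 6 x 60 + 35 = 1088.
1088 mod 720 = 368 minutes = 6:08.
Now compute the angle at 6:08:
Hour hand: 6 x 30 + 8 x 0.5 = 184 degrees
Minute hand: 8 x 6 = 48 degrees
Difference: |184 - 48| = 136 degrees
The angle is 136 degrees

Final answer: 136 degrees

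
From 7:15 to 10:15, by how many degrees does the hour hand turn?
The hour hand moves 0.5 degrees per minute.
Time elapsed: 10:15 - 7:15 = 180 minutes
Angular displacement: 180 x 0.5 = 90 degrees

Final answer: 90 degrees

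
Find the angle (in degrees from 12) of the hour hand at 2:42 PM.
The hour hand moves 30 degrees per hour and 0.5 degrees per minute.
At 2:42: (2) x 30 + 42 x 0.5 = 60 + 21 = 81 degrees

Final answer: 81 degrees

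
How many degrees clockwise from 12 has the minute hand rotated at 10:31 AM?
The minute hand moves 6 degrees per minute.
At 10:31: 31 x 6 = 186 degrees

Final answer: 186 degrees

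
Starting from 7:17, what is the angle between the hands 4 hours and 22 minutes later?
First find the time 4 hours and 22 minutes after 7:17.
Total minutes: 7 x 60 + 17 + 4 x 60 + 22 = 699.
699 mod 720 = 699 minutes = 11:39.
Now compute the angle at 11:39:
Hour hand: 11 x 30 + 39 x 0.5 = 349.5 degrees
Minute hand: 39 x 6 = 234 degrees
Difference: |349.5 - 234| = 115.5 degrees
The angle is 115.5 degrees

Final answer: 115.5 degrees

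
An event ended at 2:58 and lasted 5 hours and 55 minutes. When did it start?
Starting time: 2:58 = 178 total minutes past 12:00
Subtracting: 5 hours and 55 minutes = 355 minutes
178 - 355 = -177 (negative, add 12 hours = 720) = 543 minutes
= 9 hours and 3 minutes past 12:00 = 9:03

Final answer: 9:03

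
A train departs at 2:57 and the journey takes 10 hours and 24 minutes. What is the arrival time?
Starting time: 2:57
Adding 24 minutes to 57 minutes: 57 + 24 = 81 minutes = 1 hour and 21 minutes
Adding 10 hours: 2 + 10 + 1 (carry) = 13 - 12 = 1
Final time: 1:21

Final answer: 1:21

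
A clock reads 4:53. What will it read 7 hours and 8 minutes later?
Starting time: 4:53
Adding 8 minutes to 53 minutes: 53 + 8 = 61 minutes = 1 hour and 1 minute
Adding 7 hours: 4 + 7 + 1 (carry) = 12
Final time: 12:01

Final answer: 12:01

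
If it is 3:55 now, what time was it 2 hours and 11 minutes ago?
Starting time: 3:55 = 235 total minutes past 12:00
Subtracting: 2 hours and 11 minutes = 131 minutes
235 - 131 = 104 minutes
= 1 hour and 44 minutes past 12:00 = 1:44

Final answer: 1:44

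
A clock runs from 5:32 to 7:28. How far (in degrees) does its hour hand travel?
The hour hand moves 0.5 degrees per minute.
Time elapsed: 7:28 - 5:32 = 116 minutes
Angular displacement: 116 x 0.5 = 58 degrees

Final answer: 58 degrees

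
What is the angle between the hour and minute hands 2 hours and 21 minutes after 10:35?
First find the time 2 hours and 21 minutes after 10:35.
Total minutes: 10 x 60 + 35 + 2 x 60 + 21 = 776.
776 mod 720 = 56 minutes = 12:56.
Now compute the angle at 12:56:
Hour hand: 0 x 30 + 56 x 0.5 = 28 degrees
Minute hand: 56 x 6 = 336 degrees
Difference: |28 - 336| = 308 degrees
Smaller angle: 360 - 308 = 52 degrees

Final answer: 52 degrees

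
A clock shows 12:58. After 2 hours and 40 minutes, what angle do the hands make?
First find the time 2 hours and 40 minutes after 12:58.
Total minutes: 12 x 60 + 58 + 2 x 60 + 40 = 938.
938 mod 720 = 218 minutes = 3:38.
Now compute the angle at 3:38:
Hour hand: 3 x 30 + 38 x 0.5 = 109 degrees
Minute hand: 38 x 6 = 228 degrees
Difference: |109 - 228| = 119 degrees
The angle is 119 degrees

Final answer: 119 degrees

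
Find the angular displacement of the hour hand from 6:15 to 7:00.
The hour hand moves 0.5 degrees per minute.
Time elapsed: 7:00 - 6:15 = 45 minutes
Angular displacement: 45 x 0.5 = 22.5 degrees

Final answer: 22.5 degrees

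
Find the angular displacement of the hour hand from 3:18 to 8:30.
The hour hand moves 0.5 degrees per minute.
Time elapsed: 8:30 - 3:18 = 312 minutes
Angular displacement: 312 x 0.5 = 156 degrees

Final answer: 156 degrees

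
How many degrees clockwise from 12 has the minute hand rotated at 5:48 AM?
The minute hand moves 6 degrees per minute.
At 5:48: 48 x 6 = 288 degrees

Final answer: 288 degrees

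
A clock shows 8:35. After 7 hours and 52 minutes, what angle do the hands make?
First find the time 7 hours and 52 minutes after 8:35.
Total minutes: 8 x 60 + 35 + 7 x 60 + 52 = 987.
987 mod 720 = 267 minutes = 4:27.
Now compute the angle at 4:27:
Hour hand: 4 x 30 + 27 x 0.5 = 133.5 degrees
Minute hand: 27 x 6 = 162 degrees
Difference: |133.5 - 162| = 28.5 degrees
The angle is 28.5 degrees

Final answer: 28.5 degrees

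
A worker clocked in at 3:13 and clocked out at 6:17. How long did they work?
From 3:13 to 6:17:
(6 x 60 + 17) - (3 x 60 + 13) = 377 - 193 = 184 minutes
= 3 hours and 4 minutes

Final answer: 3 hours and 4 minutes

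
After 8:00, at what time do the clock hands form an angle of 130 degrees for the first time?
At t minutes past 8:00, the hour hand is at 30 x 8 + 0.5t degrees and the minute hand is at 6t degrees.
The smaller angle between them is 130 degrees when |30H - 5.5t| = 130 or |30H - 5.5t| = 230.
With H = 8, solve 30 x 8 - 5.5t = +/- target for each target:
  t = (30 x 8 - 130) / 5.5 = 20
  t = (30 x 8 + 130) / 5.5 = 67.27 (outside (0, 60))
  t = (30 x 8 - 230) / 5.5 = 1.82
  t = (30 x 8 + 230) / 5.5 = 85.45 (outside (0, 60))
Valid solutions in (0, 60): {1.82, 20} minutes.
The first occurrence is t = 1.82 minutes.
The hands form a 130-degree angle at 1.82 minutes past 8:00.

Final answer: 1.82 minutes past 8:00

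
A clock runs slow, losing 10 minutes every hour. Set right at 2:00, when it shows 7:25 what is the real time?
For every 60 true minutes, the faulty clock advances 50 minutes, so 1 faulty-clock minute corresponds to 60/50 true minutes.
From 2:00 to 7:25 on the faulty dial is 325 minutes.
True elapsed: 325 x 60/50 = 390 minutes = 6 hours and 30 minutes.
True time: 2:00 + 6 hours and 30 minutes = 8:30.

Final answer: 8:30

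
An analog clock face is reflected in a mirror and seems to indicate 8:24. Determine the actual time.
Reflection across the vertical (12-6) axis maps a hand at angle A degrees to (360 - A) degrees, which sends a reading of T minutes past 12:00 to (720 - T) minutes past 12:00.
Mirror reads 8:24 = 504 minutes past 12:00.
Actual time: (720 - 504) mod 720 = 216 minutes = 3:36.

Final answer: 3:36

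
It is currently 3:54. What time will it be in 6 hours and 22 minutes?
Starting time: 3:54
Adding 22 minutes to 54 minutes: 54 + 22 = 76 minutes = 1 hour and 16 minutes
Adding 6 hours: 3 + 6 + 1 (carry) = 10
Final time: 10:16

Final answer: 10:16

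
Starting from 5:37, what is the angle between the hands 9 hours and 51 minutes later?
First find the time 9 hours and 51 minutes after 5:37.
Total minutes: 5 x 60 + 37 + 9 x 60 + 51 = 928.
928 mod 720 = 208 minutes = 3:28.
Now compute the angle at 3:28:
Hour hand: 3 x 30 + 28 x 0.5 = 104 degrees
Minute hand: 28 x 6 = 168 degrees
Difference: |104 - 168| = 64 degrees
The angle is 64 degrees

Final answer: 64 degrees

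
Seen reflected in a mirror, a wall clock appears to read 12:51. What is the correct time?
Reflection across the vertical (12-6) axis maps a hand at angle A degrees to (360 - A) degrees, which sends a reading of T minutes past 12:00 to (720 - T) minutes past 12:00.
Mirror reads 12:51 = 51 minutes past 12:00.
Actual time: (720 - 51) mod 720 = 669 minutes = 11:09.

Final answer: 11:09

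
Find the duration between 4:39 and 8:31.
From 4:39 to 8:31:
(8 x 60 + 31) - (4 x 60 + 39) = 511 - 279 = 232 minutes
= 3 hours and 52 minutes

Final answer: 3 hours and 52 minutes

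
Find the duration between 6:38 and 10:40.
From 6:38 to 10:40:
(10 x 60 + 40) - (6 x 60 + 38) = 640 - 398 = 242 minutes
= 4 hours and 2 minutes

Final answer: 4 hours and 2 minutes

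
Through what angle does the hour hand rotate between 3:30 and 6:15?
The hour hand moves 0.5 degrees per minute.
Time elapsed: 6:15 - 3:30 = 165 minutes
Angular displacement: 165 x 0.5 = 82.5 degrees

Final answer: 82.5 degrees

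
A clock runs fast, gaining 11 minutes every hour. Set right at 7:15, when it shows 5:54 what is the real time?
For every 60 true minutes, the faulty clock advances 71 minutes, so 1 faulty-clock minute corresponds to 60/71 true minutes.
From 7:15 to 5:54 on the faulty dial is 639 minutes.
True elapsed: 639 x 60/71 = 540 minutes = 9 hours.
True time: 7:15 + 9 hours = 4:15.

Final answer: 4:15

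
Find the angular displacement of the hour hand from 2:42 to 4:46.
The hour hand moves 0.5 degrees per minute.
Time elapsed: 4:46 - 2:42 = 124 minutes
Angular displacement: 124 x 0.5 = 62 degrees

Final answer: 62 degrees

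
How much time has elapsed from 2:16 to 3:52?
From 2:16 to 3:52:
(3 x 60 + 52) - (2 x 60 + 16) = 232 - 136 = 96 minutes
= 1 hour and 36 minutes

Final answer: 1 hour and 36 minutes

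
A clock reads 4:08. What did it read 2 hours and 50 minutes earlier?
Starting time: 4:08 = 248 total minutes past 12:00
Subtracting: 2 hours and 50 minutes = 170 minutes
248 - 170 = 78 minutes
= 1 hour and 18 minutes past 12:00 = 1:18

Final answer: 1:18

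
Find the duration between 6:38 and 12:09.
From 6:38 to 12:09:
(12 x 60 + 9) - (6 x 60 + 38) = 729 - 398 = 331 minutes
= 5 hours and 31 minutes

Final answer: 5 hours and 31 minutes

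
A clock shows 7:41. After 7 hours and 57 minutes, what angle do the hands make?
First find the time 7 hours and 57 minutes after 7:41.
Total minutes: 7 x 60 + 41 + 7 x 60 + 57 = 938.
938 mod 720 = 218 minutes = 3:38.
Now compute the angle at 3:38:
Hour hand: 3 x 30 + 38 x 0.5 = 109 degrees
Minute hand: 38 x 6 = 228 degrees
Difference: |109 - 228| = 119 degrees
The angle is 119 degrees

Final answer: 119 degrees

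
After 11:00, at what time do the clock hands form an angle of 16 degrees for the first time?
At t minutes past 11:00, the hour hand is at 30 x 11 + 0.5t degrees and the minute hand is at 6t degrees.
The smaller angle between them is 16 degrees when |30H - 5.5t| = 16 or |30H - 5.5t| = 344.
With H = 11, solve 30 x 11 - 5.5t = +/- target for each target:
  t = (30 x 11 - 16) / 5.5 = 57.09
  t = (30 x 11 + 16) / 5.5 = 62.91 (outside (0, 60))
  t = (30 x 11 - 344) / 5.5 = -2.55 (outside (0, 60))
  t = (30 x 11 + 344) / 5.5 = 122.55 (outside (0, 60))
Valid solutions in (0, 60): {57.09} minutes.
The first occurrence is t = 57.09 minutes.
The hands form a 16-degree angle at 57.09 minutes past 11:00.

Final answer: 57.09 minutes past 11:00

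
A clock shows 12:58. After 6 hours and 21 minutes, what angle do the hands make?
First find the time 6 hours and 21 minutes after 12:58.
Total minutes: 12 x 60 + 58 + 6 x 60 + 21 = 1159.
1159 mod 720 = 439 minutes = 7:19.
Now compute the angle at 7:19:
Hour hand: 7 x 30 + 19 x 0.5 = 219.5 degrees
Minute hand: 19 x 6 = 114 degrees
Difference: |219.5 - 114| = 105.5 degrees
The angle is 105.5 degrees

Final answer: 105.5 degrees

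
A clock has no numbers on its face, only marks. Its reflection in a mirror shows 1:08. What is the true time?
Reflection across the vertical (12-6) axis maps a hand at angle A degrees to (360 - A) degrees, which sends a reading of T minutes past 12:00 to (720 - T) minutes past 12:00.
Mirror reads 1:08 = 68 minutes past 12:00.
Actual time: (720 - 68) mod 720 = 652 minutes = 10:52.

Final answer: 10:52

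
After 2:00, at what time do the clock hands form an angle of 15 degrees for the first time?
At t minutes past 2:00, the hour hand is at 30 x 2 + 0.5t degrees and the minute hand is at 6t degrees.
The smaller angle between them is 15 degrees when |30H - 5.5t| = 15 or |30H - 5.5t| = 345.
With H = 2, solve 30 x 2 - 5.5t = +/- target for each target:
  t = (30 x 2 - 15) / 5.5 = 8.18
  t = (30 x 2 + 15) / 5.5 = 13.64
  t = (30 x 2 - 345) / 5.5 = -51.82 (outside (0, 60))
  t = (30 x 2 + 345) / 5.5 = 73.64 (outside (0, 60))
Valid solutions in (0, 60): {8.18, 13.64} minutes.
The first occurrence is t = 8.18 minutes.
The hands form a 15-degree angle at 8.18 minutes past 2:00.

Final answer: 8.18 minutes past 2:00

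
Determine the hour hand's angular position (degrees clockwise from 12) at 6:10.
The hour hand moves 30 degrees per hour and 0.5 degrees per minute.
At 6:10: (6) x 30 + 10 x 0.5 = 180 + 5 = 185 degrees

Final answer: 185 degrees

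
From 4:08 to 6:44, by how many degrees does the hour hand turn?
The hour hand moves 0.5 degrees per minute.
Time elapsed: 6:44 - 4:08 = 156 minutes
Angular displacement: 156 x 0.5 = 78 degrees

Final answer: 78 degrees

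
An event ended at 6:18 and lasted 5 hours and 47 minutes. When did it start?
Starting time: 6:18 = 378 total minutes past 12:00
Subtracting: 5 hours and 47 minutes = 347 minutes
378 - 347 = 31 minutes
= 31 minutes past 12:00 = 12:31

Final answer: 12:31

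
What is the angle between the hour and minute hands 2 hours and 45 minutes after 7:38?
First find the time 2 hours and 45 minutes after 7:38.
Total minutes: 7 x 60 + 38 + 2 x 60 + 45 = 623.
623 mod 720 = 623 minutes = 10:23.
Now compute the angle at 10:23:
Hour hand: 10 x 30 + 23 x 0.5 = 311.5 degrees
Minute hand: 23 x 6 = 138 degrees
Difference: |311.5 - 138| = 173.5 degrees
The angle is 173.5 degrees

Final answer: 173.5 degrees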